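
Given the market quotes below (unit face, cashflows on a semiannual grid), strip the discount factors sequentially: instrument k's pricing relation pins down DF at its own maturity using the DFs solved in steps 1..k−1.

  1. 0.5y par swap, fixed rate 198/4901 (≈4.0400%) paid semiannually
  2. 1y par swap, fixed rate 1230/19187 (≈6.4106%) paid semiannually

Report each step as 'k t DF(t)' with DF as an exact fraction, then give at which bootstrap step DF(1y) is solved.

1 1/2 4901/5000
2 1 1877/2000
DF(1y) is solved at step 2

step 1 [0.5y] swap r/2=99/4901: DF=(1 − 99/4901·(0))/(1+99/4901) = 4901/5000 ≈ 0.980200
step 2 [1y] swap r/2=615/19187: DF=(1 − 615/19187·(0.980200))/(1+615/19187) = 1877/2000 ≈ 0.938500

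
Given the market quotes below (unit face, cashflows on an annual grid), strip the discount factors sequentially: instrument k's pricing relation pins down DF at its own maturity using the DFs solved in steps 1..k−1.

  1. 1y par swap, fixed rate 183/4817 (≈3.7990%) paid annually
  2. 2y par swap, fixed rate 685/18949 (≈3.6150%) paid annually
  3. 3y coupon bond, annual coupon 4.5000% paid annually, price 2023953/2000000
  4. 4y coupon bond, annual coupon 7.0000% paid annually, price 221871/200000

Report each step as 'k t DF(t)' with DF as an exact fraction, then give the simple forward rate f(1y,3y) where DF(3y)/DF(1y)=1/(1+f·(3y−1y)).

1 1 4817/5000
2 2 1863/2000
3 3 2217/2500
4 4 2137/2500
f(1y,3y) = ((4817/5000)/(2217/2500) − 1)/(2) = 383/8868 ≈ 4.3189%

step 1 [1y] swap r/1=183/4817: DF=(1 − 183/4817·(0))/(1+183/4817) = 4817/5000 ≈ 0.963400
step 2 [2y] swap r/1=685/18949: DF=(1 − 685/18949·(0.963400))/(1+685/18949) = 1863/2000 ≈ 0.931500
step 3 [3y] bond c/1=9/200: DF=(2023953/2000000 − 9/200·(0.963400+0.931500))/(1+9/200) = 2217/2500 ≈ 0.886800
step 4 [4y] bond c/1=7/100: DF=(221871/200000 − 7/100·(0.963400+0.931500+0.886800))/(1+7/100) = 2137/2500 ≈ 0.854800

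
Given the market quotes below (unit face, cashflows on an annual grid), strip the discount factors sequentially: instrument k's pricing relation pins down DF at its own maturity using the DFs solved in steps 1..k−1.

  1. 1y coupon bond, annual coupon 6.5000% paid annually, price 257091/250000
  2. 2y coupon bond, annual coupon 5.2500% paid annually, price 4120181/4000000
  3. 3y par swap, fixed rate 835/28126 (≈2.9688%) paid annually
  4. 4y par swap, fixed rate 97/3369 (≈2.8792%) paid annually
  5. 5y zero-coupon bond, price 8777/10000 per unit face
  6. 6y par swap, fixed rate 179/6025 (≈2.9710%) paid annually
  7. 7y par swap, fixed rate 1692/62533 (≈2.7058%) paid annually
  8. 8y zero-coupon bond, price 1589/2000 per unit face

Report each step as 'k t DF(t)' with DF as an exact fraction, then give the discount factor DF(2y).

step 1 [1y] bond c/1=13/200: DF=(257091/250000 − 13/200·(0))/(1+13/200) = 1207/1250 ≈ 0.965600
step 2 [2y] bond c/1=21/400: DF=(4120181/4000000 − 21/400·(0.965600))/(1+21/400) = 1861/2000 ≈ 0.930500
step 3 [3y] swap r/1=835/28126: DF=(1 − 835/28126·(0.965600+0.930500))/(1+835/28126) = 1833/2000 ≈ 0.916500
step 4 [4y] swap r/1=97/3369: DF=(1 − 97/3369·(0.965600+0.930500+0.916500))/(1+97/3369) = 8933/10000 ≈ 0.893300
step 5 [5y] zero: DF = P = 8777/10000 ≈ 0.877700
step 6 [6y] swap r/1=179/6025: DF=(1 − 179/6025·(0.965600+0.930500+0.916500+0.893300+0.877700))/(1+179/6025) = 8389/10000 ≈ 0.838900
step 7 [7y] swap r/1=1692/62533: DF=(1 − 1692/62533·(0.965600+0.930500+0.916500+0.893300+0.877700+0.838900))/(1+1692/62533) = 2077/2500 ≈ 0.830800
step 8 [8y] zero: DF = P = 1589/2000 ≈ 0.794500

1 1 1207/1250
2 2 1861/2000
3 3 1833/2000
4 4 8933/10000
5 5 8777/10000
6 6 8389/10000
7 7 2077/2500
8 8 1589/2000
DF(2y) = 1861/2000 ≈ 0.930500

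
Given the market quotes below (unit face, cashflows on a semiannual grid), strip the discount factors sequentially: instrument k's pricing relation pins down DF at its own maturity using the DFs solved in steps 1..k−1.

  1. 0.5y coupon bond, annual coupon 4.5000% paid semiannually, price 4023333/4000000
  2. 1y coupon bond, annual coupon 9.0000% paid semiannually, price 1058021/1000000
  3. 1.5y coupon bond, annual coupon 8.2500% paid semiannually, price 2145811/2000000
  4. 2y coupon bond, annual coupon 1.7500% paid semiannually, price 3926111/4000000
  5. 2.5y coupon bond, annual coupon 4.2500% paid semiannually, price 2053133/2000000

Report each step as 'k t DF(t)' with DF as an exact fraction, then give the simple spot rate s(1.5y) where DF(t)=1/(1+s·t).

1 1/2 9837/10000
2 1 9701/10000
3 3/2 953/1000
4 2 4739/5000
5 5/2 37/40
s(1.5y) = (1/(953/1000) − 1)/(3/2) = 94/2859 ≈ 3.2879%

step 1 [0.5y] bond c/2=9/400: DF=(4023333/4000000 − 9/400·(0))/(1+9/400) = 9837/10000 ≈ 0.983700
step 2 [1y] bond c/2=9/200: DF=(1058021/1000000 − 9/200·(0.983700))/(1+9/200) = 9701/10000 ≈ 0.970100
step 3 [1.5y] bond c/2=33/800: DF=(2145811/2000000 − 33/800·(0.983700+0.970100))/(1+33/800) = 953/1000 ≈ 0.953000
step 4 [2y] bond c/2=7/800: DF=(3926111/4000000 − 7/800·(0.983700+0.970100+0.953000))/(1+7/800) = 4739/5000 ≈ 0.947800
step 5 [2.5y] bond c/2=17/800: DF=(2053133/2000000 − 17/800·(0.983700+0.970100+0.953000+0.947800))/(1+17/800) = 37/40 ≈ 0.925000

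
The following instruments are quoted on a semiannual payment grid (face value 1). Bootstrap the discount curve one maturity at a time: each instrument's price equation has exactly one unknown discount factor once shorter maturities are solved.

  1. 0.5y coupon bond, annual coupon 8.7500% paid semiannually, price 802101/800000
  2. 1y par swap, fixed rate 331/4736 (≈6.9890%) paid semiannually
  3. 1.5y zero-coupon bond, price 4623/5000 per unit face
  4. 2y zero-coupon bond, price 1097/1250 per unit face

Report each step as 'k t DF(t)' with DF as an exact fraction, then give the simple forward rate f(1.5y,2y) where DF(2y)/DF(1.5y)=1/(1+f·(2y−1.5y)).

step 1 [0.5y] bond c/2=7/160: DF=(802101/800000 − 7/160·(0))/(1+7/160) = 4803/5000 ≈ 0.960600
step 2 [1y] swap r/2=331/9472: DF=(1 − 331/9472·(0.960600))/(1+331/9472) = 4669/5000 ≈ 0.933800
step 3 [1.5y] zero: DF = P = 4623/5000 ≈ 0.924600
step 4 [2y] zero: DF = P = 1097/1250 ≈ 0.877600

1 1/2 4803/5000
2 1 4669/5000
3 3/2 4623/5000
4 2 1097/1250
f(1.5y,2y) = ((4623/5000)/(1097/1250) − 1)/(1/2) = 235/2194 ≈ 10.7110%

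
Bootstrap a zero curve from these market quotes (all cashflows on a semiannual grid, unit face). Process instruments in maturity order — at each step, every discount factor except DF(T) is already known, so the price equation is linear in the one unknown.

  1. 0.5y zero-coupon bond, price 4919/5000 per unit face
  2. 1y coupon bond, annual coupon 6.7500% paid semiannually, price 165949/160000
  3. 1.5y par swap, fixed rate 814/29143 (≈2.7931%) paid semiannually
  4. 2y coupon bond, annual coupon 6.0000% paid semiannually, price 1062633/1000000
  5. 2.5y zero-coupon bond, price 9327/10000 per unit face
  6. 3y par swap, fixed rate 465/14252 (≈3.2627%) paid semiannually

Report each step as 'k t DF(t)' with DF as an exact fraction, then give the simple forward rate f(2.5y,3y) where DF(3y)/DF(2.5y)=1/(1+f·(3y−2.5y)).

step 1 [0.5y] zero: DF = P = 4919/5000 ≈ 0.983800
step 2 [1y] bond c/2=27/800: DF=(165949/160000 − 27/800·(0.983800))/(1+27/800) = 607/625 ≈ 0.971200
step 3 [1.5y] swap r/2=407/29143: DF=(1 − 407/29143·(0.983800+0.971200))/(1+407/29143) = 9593/10000 ≈ 0.959300
step 4 [2y] bond c/2=3/100: DF=(1062633/1000000 − 3/100·(0.983800+0.971200+0.959300))/(1+3/100) = 2367/2500 ≈ 0.946800
step 5 [2.5y] zero: DF = P = 9327/10000 ≈ 0.932700
step 6 [3y] swap r/2=465/28504: DF=(1 − 465/28504·(0.983800+0.971200+0.959300+0.946800+0.932700))/(1+465/28504) = 907/1000 ≈ 0.907000

1 1/2 4919/5000
2 1 607/625
3 3/2 9593/10000
4 2 2367/2500
5 5/2 9327/10000
6 3 907/1000
f(2.5y,3y) = ((9327/10000)/(907/1000) − 1)/(1/2) = 257/4535 ≈ 5.6670%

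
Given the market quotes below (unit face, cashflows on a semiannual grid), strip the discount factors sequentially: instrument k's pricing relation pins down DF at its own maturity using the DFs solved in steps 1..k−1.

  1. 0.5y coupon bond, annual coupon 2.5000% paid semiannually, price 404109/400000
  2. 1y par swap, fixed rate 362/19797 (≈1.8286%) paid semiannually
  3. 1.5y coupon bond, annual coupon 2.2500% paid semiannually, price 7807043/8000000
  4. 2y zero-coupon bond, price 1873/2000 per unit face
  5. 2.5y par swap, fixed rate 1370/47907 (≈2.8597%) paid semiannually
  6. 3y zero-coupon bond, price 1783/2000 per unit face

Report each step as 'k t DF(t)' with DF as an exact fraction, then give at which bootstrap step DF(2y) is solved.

1 1/2 4989/5000
2 1 9819/10000
3 3/2 943/1000
4 2 1873/2000
5 5/2 1863/2000
6 3 1783/2000
DF(2y) is solved at step 4

step 1 [0.5y] bond c/2=1/80: DF=(404109/400000 − 1/80·(0))/(1+1/80) = 4989/5000 ≈ 0.997800
step 2 [1y] swap r/2=181/19797: DF=(1 − 181/19797·(0.997800))/(1+181/19797) = 9819/10000 ≈ 0.981900
step 3 [1.5y] bond c/2=9/800: DF=(7807043/8000000 − 9/800·(0.997800+0.981900))/(1+9/800) = 943/1000 ≈ 0.943000
step 4 [2y] zero: DF = P = 1873/2000 ≈ 0.936500
step 5 [2.5y] swap r/2=685/47907: DF=(1 − 685/47907·(0.997800+0.981900+0.943000+0.936500))/(1+685/47907) = 1863/2000 ≈ 0.931500
step 6 [3y] zero: DF = P = 1783/2000 ≈ 0.891500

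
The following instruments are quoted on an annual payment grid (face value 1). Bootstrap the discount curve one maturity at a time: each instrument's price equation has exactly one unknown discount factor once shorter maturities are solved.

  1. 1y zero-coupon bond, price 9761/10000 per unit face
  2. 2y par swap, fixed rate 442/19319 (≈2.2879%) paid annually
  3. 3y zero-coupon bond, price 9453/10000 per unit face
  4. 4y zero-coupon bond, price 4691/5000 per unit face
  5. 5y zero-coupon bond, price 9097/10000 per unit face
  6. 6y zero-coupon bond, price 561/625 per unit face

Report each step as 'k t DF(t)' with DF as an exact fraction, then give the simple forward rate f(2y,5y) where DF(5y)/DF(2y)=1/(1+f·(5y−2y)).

1 1 9761/10000
2 2 4779/5000
3 3 9453/10000
4 4 4691/5000
5 5 9097/10000
6 6 561/625
f(2y,5y) = ((4779/5000)/(9097/10000) − 1)/(3) = 461/27291 ≈ 1.6892%

step 1 [1y] zero: DF = P = 9761/10000 ≈ 0.976100
step 2 [2y] swap r/1=442/19319: DF=(1 − 442/19319·(0.976100))/(1+442/19319) = 4779/5000 ≈ 0.955800
step 3 [3y] zero: DF = P = 9453/10000 ≈ 0.945300
step 4 [4y] zero: DF = P = 4691/5000 ≈ 0.938200
step 5 [5y] zero: DF = P = 9097/10000 ≈ 0.909700
step 6 [6y] zero: DF = P = 561/625 ≈ 0.897600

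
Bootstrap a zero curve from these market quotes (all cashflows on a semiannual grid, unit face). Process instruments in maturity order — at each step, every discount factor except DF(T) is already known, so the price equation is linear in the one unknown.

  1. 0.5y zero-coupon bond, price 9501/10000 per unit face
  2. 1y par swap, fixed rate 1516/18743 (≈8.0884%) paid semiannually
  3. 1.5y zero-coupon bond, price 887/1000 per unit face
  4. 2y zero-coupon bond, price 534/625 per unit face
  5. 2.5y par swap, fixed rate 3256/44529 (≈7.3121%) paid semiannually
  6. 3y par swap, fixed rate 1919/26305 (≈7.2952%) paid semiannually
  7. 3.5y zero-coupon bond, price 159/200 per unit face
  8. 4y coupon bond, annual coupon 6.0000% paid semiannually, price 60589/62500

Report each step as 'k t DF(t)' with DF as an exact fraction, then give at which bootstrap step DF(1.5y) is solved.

1 1/2 9501/10000
2 1 4621/5000
3 3/2 887/1000
4 2 534/625
5 5/2 2093/2500
6 3 8081/10000
7 7/2 159/200
8 4 478/625
DF(1.5y) is solved at step 3

step 1 [0.5y] zero: DF = P = 9501/10000 ≈ 0.950100
step 2 [1y] swap r/2=758/18743: DF=(1 − 758/18743·(0.950100))/(1+758/18743) = 4621/5000 ≈ 0.924200
step 3 [1.5y] zero: DF = P = 887/1000 ≈ 0.887000
step 4 [2y] zero: DF = P = 534/625 ≈ 0.854400
step 5 [2.5y] swap r/2=1628/44529: DF=(1 − 1628/44529·(0.950100+0.924200+0.887000+0.854400))/(1+1628/44529) = 2093/2500 ≈ 0.837200
step 6 [3y] swap r/2=1919/52610: DF=(1 − 1919/52610·(0.950100+0.924200+0.887000+0.854400+0.837200))/(1+1919/52610) = 8081/10000 ≈ 0.808100
step 7 [3.5y] zero: DF = P = 159/200 ≈ 0.795000
step 8 [4y] bond c/2=3/100: DF=(60589/62500 − 3/100·(0.950100+0.924200+0.887000+0.854400+0.837200+0.808100+0.795000))/(1+3/100) = 478/625 ≈ 0.764800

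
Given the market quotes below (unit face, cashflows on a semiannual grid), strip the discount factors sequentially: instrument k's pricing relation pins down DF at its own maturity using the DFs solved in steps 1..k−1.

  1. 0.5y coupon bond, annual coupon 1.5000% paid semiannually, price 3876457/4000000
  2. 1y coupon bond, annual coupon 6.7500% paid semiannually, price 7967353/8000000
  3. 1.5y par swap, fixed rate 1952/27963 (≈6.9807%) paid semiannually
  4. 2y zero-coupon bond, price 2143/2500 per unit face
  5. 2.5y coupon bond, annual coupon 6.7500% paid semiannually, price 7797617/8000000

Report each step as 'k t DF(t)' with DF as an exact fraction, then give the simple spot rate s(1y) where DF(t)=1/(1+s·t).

1 1/2 9619/10000
2 1 233/250
3 3/2 564/625
4 2 2143/2500
5 5/2 2059/2500
s(1y) = (1/(233/250) − 1)/(1) = 17/233 ≈ 7.2961%

step 1 [0.5y] bond c/2=3/400: DF=(3876457/4000000 − 3/400·(0))/(1+3/400) = 9619/10000 ≈ 0.961900
step 2 [1y] bond c/2=27/800: DF=(7967353/8000000 − 27/800·(0.961900))/(1+27/800) = 233/250 ≈ 0.932000
step 3 [1.5y] swap r/2=976/27963: DF=(1 − 976/27963·(0.961900+0.932000))/(1+976/27963) = 564/625 ≈ 0.902400
step 4 [2y] zero: DF = P = 2143/2500 ≈ 0.857200
step 5 [2.5y] bond c/2=27/800: DF=(7797617/8000000 − 27/800·(0.961900+0.932000+0.902400+0.857200))/(1+27/800) = 2059/2500 ≈ 0.823600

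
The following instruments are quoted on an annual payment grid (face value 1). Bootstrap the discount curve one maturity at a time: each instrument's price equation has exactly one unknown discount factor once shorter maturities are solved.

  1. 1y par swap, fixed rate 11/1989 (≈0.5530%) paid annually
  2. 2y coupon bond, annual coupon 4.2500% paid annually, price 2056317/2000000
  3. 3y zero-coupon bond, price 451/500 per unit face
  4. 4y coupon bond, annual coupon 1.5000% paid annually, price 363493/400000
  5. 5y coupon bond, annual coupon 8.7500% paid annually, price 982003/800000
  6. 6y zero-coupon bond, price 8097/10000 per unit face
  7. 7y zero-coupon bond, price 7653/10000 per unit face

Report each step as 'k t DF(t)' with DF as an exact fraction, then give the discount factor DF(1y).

step 1 [1y] swap r/1=11/1989: DF=(1 − 11/1989·(0))/(1+11/1989) = 1989/2000 ≈ 0.994500
step 2 [2y] bond c/1=17/400: DF=(2056317/2000000 − 17/400·(0.994500))/(1+17/400) = 9457/10000 ≈ 0.945700
step 3 [3y] zero: DF = P = 451/500 ≈ 0.902000
step 4 [4y] bond c/1=3/200: DF=(363493/400000 − 3/200·(0.994500+0.945700+0.902000))/(1+3/200) = 8533/10000 ≈ 0.853300
step 5 [5y] bond c/1=7/80: DF=(982003/800000 − 7/80·(0.994500+0.945700+0.902000+0.853300))/(1+7/80) = 4157/5000 ≈ 0.831400
step 6 [6y] zero: DF = P = 8097/10000 ≈ 0.809700
step 7 [7y] zero: DF = P = 7653/10000 ≈ 0.765300

1 1 1989/2000
2 2 9457/10000
3 3 451/500
4 4 8533/10000
5 5 4157/5000
6 6 8097/10000
7 7 7653/10000
DF(1y) = 1989/2000 ≈ 0.994500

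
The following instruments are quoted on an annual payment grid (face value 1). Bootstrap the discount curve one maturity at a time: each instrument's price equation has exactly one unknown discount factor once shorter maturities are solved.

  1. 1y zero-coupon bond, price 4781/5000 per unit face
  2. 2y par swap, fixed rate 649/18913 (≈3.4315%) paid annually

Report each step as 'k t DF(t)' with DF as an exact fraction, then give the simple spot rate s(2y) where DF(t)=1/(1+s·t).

step 1 [1y] zero: DF = P = 4781/5000 ≈ 0.956200
step 2 [2y] swap r/1=649/18913: DF=(1 − 649/18913·(0.956200))/(1+649/18913) = 9351/10000 ≈ 0.935100

1 1 4781/5000
2 2 9351/10000
s(2y) = (1/(9351/10000) − 1)/(2) = 649/18702 ≈ 3.4702%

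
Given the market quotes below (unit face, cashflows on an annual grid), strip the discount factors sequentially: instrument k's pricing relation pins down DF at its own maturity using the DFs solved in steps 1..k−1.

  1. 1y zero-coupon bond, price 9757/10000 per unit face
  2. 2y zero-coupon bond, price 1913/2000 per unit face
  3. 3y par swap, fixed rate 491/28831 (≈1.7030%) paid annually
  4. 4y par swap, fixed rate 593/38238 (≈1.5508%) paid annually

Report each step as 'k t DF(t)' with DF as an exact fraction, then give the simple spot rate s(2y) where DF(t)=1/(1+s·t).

1 1 9757/10000
2 2 1913/2000
3 3 9509/10000
4 4 9407/10000
s(2y) = (1/(1913/2000) − 1)/(2) = 87/3826 ≈ 2.2739%

step 1 [1y] zero: DF = P = 9757/10000 ≈ 0.975700
step 2 [2y] zero: DF = P = 1913/2000 ≈ 0.956500
step 3 [3y] swap r/1=491/28831: DF=(1 − 491/28831·(0.975700+0.956500))/(1+491/28831) = 9509/10000 ≈ 0.950900
step 4 [4y] swap r/1=593/38238: DF=(1 − 593/38238·(0.975700+0.956500+0.950900))/(1+593/38238) = 9407/10000 ≈ 0.940700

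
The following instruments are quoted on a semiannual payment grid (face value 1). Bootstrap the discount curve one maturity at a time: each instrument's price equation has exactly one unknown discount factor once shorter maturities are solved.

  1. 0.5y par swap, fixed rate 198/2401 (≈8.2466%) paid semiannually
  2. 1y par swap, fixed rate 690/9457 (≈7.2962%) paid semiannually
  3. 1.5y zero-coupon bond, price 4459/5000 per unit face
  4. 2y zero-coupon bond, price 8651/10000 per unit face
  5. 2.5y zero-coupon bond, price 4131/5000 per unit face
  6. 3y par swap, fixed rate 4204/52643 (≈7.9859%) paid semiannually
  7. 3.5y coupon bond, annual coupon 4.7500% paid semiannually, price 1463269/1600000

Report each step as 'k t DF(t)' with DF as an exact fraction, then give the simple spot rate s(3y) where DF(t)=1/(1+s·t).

1 1/2 2401/2500
2 1 931/1000
3 3/2 4459/5000
4 2 8651/10000
5 5/2 4131/5000
6 3 3949/5000
7 7/2 482/625
s(3y) = (1/(3949/5000) − 1)/(3) = 1051/11847 ≈ 8.8714%

step 1 [0.5y] swap r/2=99/2401: DF=(1 − 99/2401·(0))/(1+99/2401) = 2401/2500 ≈ 0.960400
step 2 [1y] swap r/2=345/9457: DF=(1 − 345/9457·(0.960400))/(1+345/9457) = 931/1000 ≈ 0.931000
step 3 [1.5y] zero: DF = P = 4459/5000 ≈ 0.891800
step 4 [2y] zero: DF = P = 8651/10000 ≈ 0.865100
step 5 [2.5y] zero: DF = P = 4131/5000 ≈ 0.826200
step 6 [3y] swap r/2=2102/52643: DF=(1 − 2102/52643·(0.960400+0.931000+0.891800+0.865100+0.826200))/(1+2102/52643) = 3949/5000 ≈ 0.789800
step 7 [3.5y] bond c/2=19/800: DF=(1463269/1600000 − 19/800·(0.960400+0.931000+0.891800+0.865100+0.826200+0.789800))/(1+19/800) = 482/625 ≈ 0.771200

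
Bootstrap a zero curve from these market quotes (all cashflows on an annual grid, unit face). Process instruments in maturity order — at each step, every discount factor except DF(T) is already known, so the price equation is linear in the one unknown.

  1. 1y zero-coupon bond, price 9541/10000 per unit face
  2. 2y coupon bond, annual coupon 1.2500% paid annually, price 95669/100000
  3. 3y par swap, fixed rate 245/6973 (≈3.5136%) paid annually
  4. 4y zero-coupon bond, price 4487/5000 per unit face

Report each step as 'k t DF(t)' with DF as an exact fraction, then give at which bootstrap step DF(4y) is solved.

1 1 9541/10000
2 2 9331/10000
3 3 451/500
4 4 4487/5000
DF(4y) is solved at step 4

step 1 [1y] zero: DF = P = 9541/10000 ≈ 0.954100
step 2 [2y] bond c/1=1/80: DF=(95669/100000 − 1/80·(0.954100))/(1+1/80) = 9331/10000 ≈ 0.933100
step 3 [3y] swap r/1=245/6973: DF=(1 − 245/6973·(0.954100+0.933100))/(1+245/6973) = 451/500 ≈ 0.902000
step 4 [4y] zero: DF = P = 4487/5000 ≈ 0.897400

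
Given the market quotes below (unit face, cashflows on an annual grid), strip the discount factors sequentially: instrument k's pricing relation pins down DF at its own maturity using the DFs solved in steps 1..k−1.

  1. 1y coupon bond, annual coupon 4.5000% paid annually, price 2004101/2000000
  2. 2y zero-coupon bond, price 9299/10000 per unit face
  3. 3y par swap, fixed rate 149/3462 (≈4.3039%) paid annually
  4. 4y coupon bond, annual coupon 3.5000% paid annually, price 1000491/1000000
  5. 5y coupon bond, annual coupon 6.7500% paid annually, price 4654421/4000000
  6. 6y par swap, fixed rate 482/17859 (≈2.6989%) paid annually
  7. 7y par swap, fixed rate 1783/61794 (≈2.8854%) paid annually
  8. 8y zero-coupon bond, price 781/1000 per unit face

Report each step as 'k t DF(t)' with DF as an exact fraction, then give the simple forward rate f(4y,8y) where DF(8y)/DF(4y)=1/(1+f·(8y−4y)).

step 1 [1y] bond c/1=9/200: DF=(2004101/2000000 − 9/200·(0))/(1+9/200) = 9589/10000 ≈ 0.958900
step 2 [2y] zero: DF = P = 9299/10000 ≈ 0.929900
step 3 [3y] swap r/1=149/3462: DF=(1 − 149/3462·(0.958900+0.929900))/(1+149/3462) = 1101/1250 ≈ 0.880800
step 4 [4y] bond c/1=7/200: DF=(1000491/1000000 − 7/200·(0.958900+0.929900+0.880800))/(1+7/200) = 873/1000 ≈ 0.873000
step 5 [5y] bond c/1=27/400: DF=(4654421/4000000 − 27/400·(0.958900+0.929900+0.880800+0.873000))/(1+27/400) = 8597/10000 ≈ 0.859700
step 6 [6y] swap r/1=482/17859: DF=(1 − 482/17859·(0.958900+0.929900+0.880800+0.873000+0.859700))/(1+482/17859) = 4277/5000 ≈ 0.855400
step 7 [7y] swap r/1=1783/61794: DF=(1 − 1783/61794·(0.958900+0.929900+0.880800+0.873000+0.859700+0.855400))/(1+1783/61794) = 8217/10000 ≈ 0.821700
step 8 [8y] zero: DF = P = 781/1000 ≈ 0.781000

1 1 9589/10000
2 2 9299/10000
3 3 1101/1250
4 4 873/1000
5 5 8597/10000
6 6 4277/5000
7 7 8217/10000
8 8 781/1000
f(4y,8y) = ((873/1000)/(781/1000) − 1)/(4) = 23/781 ≈ 2.9449%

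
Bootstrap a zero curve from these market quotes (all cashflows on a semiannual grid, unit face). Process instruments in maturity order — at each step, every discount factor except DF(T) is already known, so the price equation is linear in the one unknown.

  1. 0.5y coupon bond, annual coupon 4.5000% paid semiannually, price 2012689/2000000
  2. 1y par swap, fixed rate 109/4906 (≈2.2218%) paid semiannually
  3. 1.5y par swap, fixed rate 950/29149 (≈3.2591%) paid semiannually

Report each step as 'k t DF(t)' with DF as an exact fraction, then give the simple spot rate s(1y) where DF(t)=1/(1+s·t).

step 1 [0.5y] bond c/2=9/400: DF=(2012689/2000000 − 9/400·(0))/(1+9/400) = 4921/5000 ≈ 0.984200
step 2 [1y] swap r/2=109/9812: DF=(1 − 109/9812·(0.984200))/(1+109/9812) = 4891/5000 ≈ 0.978200
step 3 [1.5y] swap r/2=475/29149: DF=(1 − 475/29149·(0.984200+0.978200))/(1+475/29149) = 381/400 ≈ 0.952500

1 1/2 4921/5000
2 1 4891/5000
3 3/2 381/400
s(1y) = (1/(4891/5000) − 1)/(1) = 109/4891 ≈ 2.2286%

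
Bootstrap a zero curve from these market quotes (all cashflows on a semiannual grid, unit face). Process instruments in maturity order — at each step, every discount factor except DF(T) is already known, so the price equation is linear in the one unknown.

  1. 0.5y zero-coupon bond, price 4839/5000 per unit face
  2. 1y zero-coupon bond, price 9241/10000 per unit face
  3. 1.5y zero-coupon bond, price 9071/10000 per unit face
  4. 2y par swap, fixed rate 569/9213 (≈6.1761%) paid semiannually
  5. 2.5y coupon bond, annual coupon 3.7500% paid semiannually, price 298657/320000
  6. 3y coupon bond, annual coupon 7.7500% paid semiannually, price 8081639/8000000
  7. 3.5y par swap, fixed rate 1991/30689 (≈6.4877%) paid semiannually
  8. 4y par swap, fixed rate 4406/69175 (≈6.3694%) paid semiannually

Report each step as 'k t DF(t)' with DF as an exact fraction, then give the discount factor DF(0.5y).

step 1 [0.5y] zero: DF = P = 4839/5000 ≈ 0.967800
step 2 [1y] zero: DF = P = 9241/10000 ≈ 0.924100
step 3 [1.5y] zero: DF = P = 9071/10000 ≈ 0.907100
step 4 [2y] swap r/2=569/18426: DF=(1 − 569/18426·(0.967800+0.924100+0.907100))/(1+569/18426) = 4431/5000 ≈ 0.886200
step 5 [2.5y] bond c/2=3/160: DF=(298657/320000 − 3/160·(0.967800+0.924100+0.907100+0.886200))/(1+3/160) = 8483/10000 ≈ 0.848300
step 6 [3y] bond c/2=31/800: DF=(8081639/8000000 − 31/800·(0.967800+0.924100+0.907100+0.886200+0.848300))/(1+31/800) = 4017/5000 ≈ 0.803400
step 7 [3.5y] swap r/2=1991/61378: DF=(1 − 1991/61378·(0.967800+0.924100+0.907100+0.886200+0.848300+0.803400))/(1+1991/61378) = 8009/10000 ≈ 0.800900
step 8 [4y] swap r/2=2203/69175: DF=(1 − 2203/69175·(0.967800+0.924100+0.907100+0.886200+0.848300+0.803400+0.800900))/(1+2203/69175) = 7797/10000 ≈ 0.779700

1 1/2 4839/5000
2 1 9241/10000
3 3/2 9071/10000
4 2 4431/5000
5 5/2 8483/10000
6 3 4017/5000
7 7/2 8009/10000
8 4 7797/10000
DF(0.5y) = 4839/5000 ≈ 0.967800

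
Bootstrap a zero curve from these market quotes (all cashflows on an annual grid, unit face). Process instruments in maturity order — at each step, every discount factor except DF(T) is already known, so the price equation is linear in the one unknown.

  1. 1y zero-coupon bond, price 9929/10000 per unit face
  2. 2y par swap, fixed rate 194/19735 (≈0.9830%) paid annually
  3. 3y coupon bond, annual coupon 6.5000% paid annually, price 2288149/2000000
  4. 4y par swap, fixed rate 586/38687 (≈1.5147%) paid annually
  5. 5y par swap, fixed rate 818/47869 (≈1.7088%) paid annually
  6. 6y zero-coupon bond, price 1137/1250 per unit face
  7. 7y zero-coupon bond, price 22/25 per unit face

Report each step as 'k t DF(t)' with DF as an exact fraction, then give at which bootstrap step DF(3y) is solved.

step 1 [1y] zero: DF = P = 9929/10000 ≈ 0.992900
step 2 [2y] swap r/1=194/19735: DF=(1 − 194/19735·(0.992900))/(1+194/19735) = 4903/5000 ≈ 0.980600
step 3 [3y] bond c/1=13/200: DF=(2288149/2000000 − 13/200·(0.992900+0.980600))/(1+13/200) = 4769/5000 ≈ 0.953800
step 4 [4y] swap r/1=586/38687: DF=(1 − 586/38687·(0.992900+0.980600+0.953800))/(1+586/38687) = 4707/5000 ≈ 0.941400
step 5 [5y] swap r/1=818/47869: DF=(1 − 818/47869·(0.992900+0.980600+0.953800+0.941400))/(1+818/47869) = 4591/5000 ≈ 0.918200
step 6 [6y] zero: DF = P = 1137/1250 ≈ 0.909600
step 7 [7y] zero: DF = P = 22/25 ≈ 0.880000

1 1 9929/10000
2 2 4903/5000
3 3 4769/5000
4 4 4707/5000
5 5 4591/5000
6 6 1137/1250
7 7 22/25
DF(3y) is solved at step 3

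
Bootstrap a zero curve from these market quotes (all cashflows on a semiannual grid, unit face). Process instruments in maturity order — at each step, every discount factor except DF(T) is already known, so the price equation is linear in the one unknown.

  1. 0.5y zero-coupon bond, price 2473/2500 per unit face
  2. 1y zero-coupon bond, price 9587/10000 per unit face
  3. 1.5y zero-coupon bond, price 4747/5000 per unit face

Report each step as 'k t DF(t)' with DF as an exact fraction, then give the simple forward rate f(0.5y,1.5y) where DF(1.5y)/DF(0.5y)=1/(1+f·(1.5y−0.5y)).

step 1 [0.5y] zero: DF = P = 2473/2500 ≈ 0.989200
step 2 [1y] zero: DF = P = 9587/10000 ≈ 0.958700
step 3 [1.5y] zero: DF = P = 4747/5000 ≈ 0.949400

1 1/2 2473/2500
2 1 9587/10000
3 3/2 4747/5000
f(0.5y,1.5y) = ((2473/2500)/(4747/5000) − 1)/(1) = 199/4747 ≈ 4.1921%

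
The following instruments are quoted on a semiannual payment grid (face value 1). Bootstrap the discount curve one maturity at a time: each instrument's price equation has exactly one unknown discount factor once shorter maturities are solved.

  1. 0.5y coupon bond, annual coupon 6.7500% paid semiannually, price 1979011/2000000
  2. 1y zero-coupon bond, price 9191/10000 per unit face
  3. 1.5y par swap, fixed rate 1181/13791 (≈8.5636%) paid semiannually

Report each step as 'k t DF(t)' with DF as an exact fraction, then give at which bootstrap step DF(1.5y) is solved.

1 1/2 2393/2500
2 1 9191/10000
3 3/2 8819/10000
DF(1.5y) is solved at step 3

step 1 [0.5y] bond c/2=27/800: DF=(1979011/2000000 − 27/800·(0))/(1+27/800) = 2393/2500 ≈ 0.957200
step 2 [1y] zero: DF = P = 9191/10000 ≈ 0.919100
step 3 [1.5y] swap r/2=1181/27582: DF=(1 − 1181/27582·(0.957200+0.919100))/(1+1181/27582) = 8819/10000 ≈ 0.881900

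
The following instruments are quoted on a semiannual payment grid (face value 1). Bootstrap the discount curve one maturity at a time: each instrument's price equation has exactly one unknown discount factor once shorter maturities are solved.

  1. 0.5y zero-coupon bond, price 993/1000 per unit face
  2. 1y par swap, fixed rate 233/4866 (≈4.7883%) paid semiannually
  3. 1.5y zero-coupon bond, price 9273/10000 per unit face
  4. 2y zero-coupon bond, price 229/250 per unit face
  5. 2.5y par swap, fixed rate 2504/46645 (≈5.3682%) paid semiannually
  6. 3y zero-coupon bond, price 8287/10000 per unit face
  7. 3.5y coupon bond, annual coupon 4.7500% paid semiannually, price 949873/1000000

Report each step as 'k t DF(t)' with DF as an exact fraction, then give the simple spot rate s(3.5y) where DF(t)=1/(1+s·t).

1 1/2 993/1000
2 1 4767/5000
3 3/2 9273/10000
4 2 229/250
5 5/2 2187/2500
6 3 8287/10000
7 7/2 2001/2500
s(3.5y) = (1/(2001/2500) − 1)/(7/2) = 998/14007 ≈ 7.1250%

step 1 [0.5y] zero: DF = P = 993/1000 ≈ 0.993000
step 2 [1y] swap r/2=233/9732: DF=(1 − 233/9732·(0.993000))/(1+233/9732) = 4767/5000 ≈ 0.953400
step 3 [1.5y] zero: DF = P = 9273/10000 ≈ 0.927300
step 4 [2y] zero: DF = P = 229/250 ≈ 0.916000
step 5 [2.5y] swap r/2=1252/46645: DF=(1 − 1252/46645·(0.993000+0.953400+0.927300+0.916000))/(1+1252/46645) = 2187/2500 ≈ 0.874800
step 6 [3y] zero: DF = P = 8287/10000 ≈ 0.828700
step 7 [3.5y] bond c/2=19/800: DF=(949873/1000000 − 19/800·(0.993000+0.953400+0.927300+0.916000+0.874800+0.828700))/(1+19/800) = 2001/2500 ≈ 0.800400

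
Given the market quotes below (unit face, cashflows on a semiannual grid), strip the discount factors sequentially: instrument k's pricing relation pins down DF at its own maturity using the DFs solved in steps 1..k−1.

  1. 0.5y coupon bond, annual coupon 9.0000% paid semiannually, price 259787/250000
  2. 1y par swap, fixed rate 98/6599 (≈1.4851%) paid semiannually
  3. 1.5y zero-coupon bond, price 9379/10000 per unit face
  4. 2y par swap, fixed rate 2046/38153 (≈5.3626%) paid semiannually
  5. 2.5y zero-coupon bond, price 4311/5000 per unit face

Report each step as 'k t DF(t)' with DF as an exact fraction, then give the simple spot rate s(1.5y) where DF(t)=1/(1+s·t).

1 1/2 1243/1250
2 1 9853/10000
3 3/2 9379/10000
4 2 8977/10000
5 5/2 4311/5000
s(1.5y) = (1/(9379/10000) − 1)/(3/2) = 414/9379 ≈ 4.4141%

step 1 [0.5y] bond c/2=9/200: DF=(259787/250000 − 9/200·(0))/(1+9/200) = 1243/1250 ≈ 0.994400
step 2 [1y] swap r/2=49/6599: DF=(1 − 49/6599·(0.994400))/(1+49/6599) = 9853/10000 ≈ 0.985300
step 3 [1.5y] zero: DF = P = 9379/10000 ≈ 0.937900
step 4 [2y] swap r/2=1023/38153: DF=(1 − 1023/38153·(0.994400+0.985300+0.937900))/(1+1023/38153) = 8977/10000 ≈ 0.897700
step 5 [2.5y] zero: DF = P = 4311/5000 ≈ 0.862200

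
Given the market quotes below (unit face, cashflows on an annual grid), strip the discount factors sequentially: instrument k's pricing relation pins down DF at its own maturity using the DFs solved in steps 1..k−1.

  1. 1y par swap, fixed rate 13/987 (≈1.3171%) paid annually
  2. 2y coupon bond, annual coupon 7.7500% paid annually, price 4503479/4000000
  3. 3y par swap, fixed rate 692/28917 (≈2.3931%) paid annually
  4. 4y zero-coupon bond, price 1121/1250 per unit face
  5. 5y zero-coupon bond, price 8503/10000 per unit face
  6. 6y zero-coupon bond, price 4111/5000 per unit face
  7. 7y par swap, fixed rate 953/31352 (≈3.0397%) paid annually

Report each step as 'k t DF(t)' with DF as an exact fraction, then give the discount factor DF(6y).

1 1 987/1000
2 2 9739/10000
3 3 2327/2500
4 4 1121/1250
5 5 8503/10000
6 6 4111/5000
7 7 4047/5000
DF(6y) = 4111/5000 ≈ 0.822200

step 1 [1y] swap r/1=13/987: DF=(1 − 13/987·(0))/(1+13/987) = 987/1000 ≈ 0.987000
step 2 [2y] bond c/1=31/400: DF=(4503479/4000000 − 31/400·(0.987000))/(1+31/400) = 9739/10000 ≈ 0.973900
step 3 [3y] swap r/1=692/28917: DF=(1 − 692/28917·(0.987000+0.973900))/(1+692/28917) = 2327/2500 ≈ 0.930800
step 4 [4y] zero: DF = P = 1121/1250 ≈ 0.896800
step 5 [5y] zero: DF = P = 8503/10000 ≈ 0.850300
step 6 [6y] zero: DF = P = 4111/5000 ≈ 0.822200
step 7 [7y] swap r/1=953/31352: DF=(1 − 953/31352·(0.987000+0.973900+0.930800+0.896800+0.850300+0.822200))/(1+953/31352) = 4047/5000 ≈ 0.809400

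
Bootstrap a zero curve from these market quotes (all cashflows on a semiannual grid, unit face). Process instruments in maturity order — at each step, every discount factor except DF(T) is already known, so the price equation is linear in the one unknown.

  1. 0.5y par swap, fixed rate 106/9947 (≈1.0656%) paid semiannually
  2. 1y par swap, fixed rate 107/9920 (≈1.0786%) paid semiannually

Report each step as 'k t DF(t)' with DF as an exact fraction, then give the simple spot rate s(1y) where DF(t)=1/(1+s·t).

step 1 [0.5y] swap r/2=53/9947: DF=(1 − 53/9947·(0))/(1+53/9947) = 9947/10000 ≈ 0.994700
step 2 [1y] swap r/2=107/19840: DF=(1 − 107/19840·(0.994700))/(1+107/19840) = 9893/10000 ≈ 0.989300

1 1/2 9947/10000
2 1 9893/10000
s(1y) = (1/(9893/10000) − 1)/(1) = 107/9893 ≈ 1.0816%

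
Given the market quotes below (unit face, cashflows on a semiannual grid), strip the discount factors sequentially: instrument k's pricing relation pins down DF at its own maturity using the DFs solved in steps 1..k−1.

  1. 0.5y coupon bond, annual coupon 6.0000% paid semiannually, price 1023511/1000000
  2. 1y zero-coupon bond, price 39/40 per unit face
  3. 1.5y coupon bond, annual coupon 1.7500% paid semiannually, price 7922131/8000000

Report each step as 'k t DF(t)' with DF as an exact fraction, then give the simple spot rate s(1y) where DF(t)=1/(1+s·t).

step 1 [0.5y] bond c/2=3/100: DF=(1023511/1000000 − 3/100·(0))/(1+3/100) = 9937/10000 ≈ 0.993700
step 2 [1y] zero: DF = P = 39/40 ≈ 0.975000
step 3 [1.5y] bond c/2=7/800: DF=(7922131/8000000 − 7/800·(0.993700+0.975000))/(1+7/800) = 4823/5000 ≈ 0.964600

1 1/2 9937/10000
2 1 39/40
3 3/2 4823/5000
s(1y) = (1/(39/40) − 1)/(1) = 1/39 ≈ 2.5641%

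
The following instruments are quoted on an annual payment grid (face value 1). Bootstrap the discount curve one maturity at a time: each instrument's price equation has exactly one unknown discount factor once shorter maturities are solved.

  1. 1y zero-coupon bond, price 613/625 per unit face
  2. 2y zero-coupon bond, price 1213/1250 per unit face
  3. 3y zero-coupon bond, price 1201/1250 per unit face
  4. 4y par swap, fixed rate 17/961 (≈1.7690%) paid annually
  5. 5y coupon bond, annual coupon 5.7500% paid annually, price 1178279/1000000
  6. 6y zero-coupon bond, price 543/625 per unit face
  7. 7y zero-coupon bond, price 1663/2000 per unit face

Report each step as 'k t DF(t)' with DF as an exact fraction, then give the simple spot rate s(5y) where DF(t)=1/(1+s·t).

step 1 [1y] zero: DF = P = 613/625 ≈ 0.980800
step 2 [2y] zero: DF = P = 1213/1250 ≈ 0.970400
step 3 [3y] zero: DF = P = 1201/1250 ≈ 0.960800
step 4 [4y] swap r/1=17/961: DF=(1 − 17/961·(0.980800+0.970400+0.960800))/(1+17/961) = 233/250 ≈ 0.932000
step 5 [5y] bond c/1=23/400: DF=(1178279/1000000 − 23/400·(0.980800+0.970400+0.960800+0.932000))/(1+23/400) = 2263/2500 ≈ 0.905200
step 6 [6y] zero: DF = P = 543/625 ≈ 0.868800
step 7 [7y] zero: DF = P = 1663/2000 ≈ 0.831500

1 1 613/625
2 2 1213/1250
3 3 1201/1250
4 4 233/250
5 5 2263/2500
6 6 543/625
7 7 1663/2000
s(5y) = (1/(2263/2500) − 1)/(5) = 237/11315 ≈ 2.0946%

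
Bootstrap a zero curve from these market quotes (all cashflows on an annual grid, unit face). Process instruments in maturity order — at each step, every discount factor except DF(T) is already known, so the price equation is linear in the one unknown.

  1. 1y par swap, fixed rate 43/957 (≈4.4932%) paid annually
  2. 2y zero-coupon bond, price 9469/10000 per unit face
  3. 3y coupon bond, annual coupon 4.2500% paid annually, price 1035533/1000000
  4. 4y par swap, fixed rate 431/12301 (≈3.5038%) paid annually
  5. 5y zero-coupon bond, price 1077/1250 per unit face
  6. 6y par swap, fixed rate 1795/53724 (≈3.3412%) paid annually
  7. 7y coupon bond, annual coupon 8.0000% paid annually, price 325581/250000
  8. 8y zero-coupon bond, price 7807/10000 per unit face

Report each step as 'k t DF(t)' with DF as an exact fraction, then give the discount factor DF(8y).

step 1 [1y] swap r/1=43/957: DF=(1 − 43/957·(0))/(1+43/957) = 957/1000 ≈ 0.957000
step 2 [2y] zero: DF = P = 9469/10000 ≈ 0.946900
step 3 [3y] bond c/1=17/400: DF=(1035533/1000000 − 17/400·(0.957000+0.946900))/(1+17/400) = 9157/10000 ≈ 0.915700
step 4 [4y] swap r/1=431/12301: DF=(1 − 431/12301·(0.957000+0.946900+0.915700))/(1+431/12301) = 8707/10000 ≈ 0.870700
step 5 [5y] zero: DF = P = 1077/1250 ≈ 0.861600
step 6 [6y] swap r/1=1795/53724: DF=(1 − 1795/53724·(0.957000+0.946900+0.915700+0.870700+0.861600))/(1+1795/53724) = 1641/2000 ≈ 0.820500
step 7 [7y] bond c/1=2/25: DF=(325581/250000 − 2/25·(0.957000+0.946900+0.915700+0.870700+0.861600+0.820500))/(1+2/25) = 8079/10000 ≈ 0.807900
step 8 [8y] zero: DF = P = 7807/10000 ≈ 0.780700

1 1 957/1000
2 2 9469/10000
3 3 9157/10000
4 4 8707/10000
5 5 1077/1250
6 6 1641/2000
7 7 8079/10000
8 8 7807/10000
DF(8y) = 7807/10000 ≈ 0.780700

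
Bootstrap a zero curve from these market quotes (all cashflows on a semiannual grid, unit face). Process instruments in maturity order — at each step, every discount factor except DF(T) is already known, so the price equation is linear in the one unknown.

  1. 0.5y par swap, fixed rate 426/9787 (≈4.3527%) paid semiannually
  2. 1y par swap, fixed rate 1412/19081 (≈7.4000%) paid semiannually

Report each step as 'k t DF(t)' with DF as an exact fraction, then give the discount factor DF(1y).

step 1 [0.5y] swap r/2=213/9787: DF=(1 − 213/9787·(0))/(1+213/9787) = 9787/10000 ≈ 0.978700
step 2 [1y] swap r/2=706/19081: DF=(1 − 706/19081·(0.978700))/(1+706/19081) = 4647/5000 ≈ 0.929400

1 1/2 9787/10000
2 1 4647/5000
DF(1y) = 4647/5000 ≈ 0.929400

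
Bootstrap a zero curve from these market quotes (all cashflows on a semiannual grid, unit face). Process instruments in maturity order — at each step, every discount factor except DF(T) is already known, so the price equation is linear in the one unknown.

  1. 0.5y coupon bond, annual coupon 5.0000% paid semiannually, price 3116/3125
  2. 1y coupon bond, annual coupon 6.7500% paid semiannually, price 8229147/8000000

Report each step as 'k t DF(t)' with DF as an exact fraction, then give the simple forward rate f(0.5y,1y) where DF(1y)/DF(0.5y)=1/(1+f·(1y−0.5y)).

1 1/2 608/625
2 1 9633/10000
f(0.5y,1y) = ((608/625)/(9633/10000) − 1)/(1/2) = 10/507 ≈ 1.9724%

step 1 [0.5y] bond c/2=1/40: DF=(3116/3125 − 1/40·(0))/(1+1/40) = 608/625 ≈ 0.972800
step 2 [1y] bond c/2=27/800: DF=(8229147/8000000 − 27/800·(0.972800))/(1+27/800) = 9633/10000 ≈ 0.963300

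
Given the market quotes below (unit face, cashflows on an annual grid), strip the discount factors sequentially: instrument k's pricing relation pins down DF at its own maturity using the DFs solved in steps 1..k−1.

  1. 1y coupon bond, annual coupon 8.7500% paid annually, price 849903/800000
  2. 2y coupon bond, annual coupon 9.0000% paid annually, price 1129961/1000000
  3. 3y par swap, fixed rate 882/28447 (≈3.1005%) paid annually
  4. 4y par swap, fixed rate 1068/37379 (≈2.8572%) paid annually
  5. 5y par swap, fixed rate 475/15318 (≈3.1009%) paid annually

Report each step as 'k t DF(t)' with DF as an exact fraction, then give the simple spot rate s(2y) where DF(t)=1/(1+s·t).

1 1 9769/10000
2 2 239/250
3 3 4559/5000
4 4 2233/2500
5 5 343/400
s(2y) = (1/(239/250) − 1)/(2) = 11/478 ≈ 2.3013%

step 1 [1y] bond c/1=7/80: DF=(849903/800000 − 7/80·(0))/(1+7/80) = 9769/10000 ≈ 0.976900
step 2 [2y] bond c/1=9/100: DF=(1129961/1000000 − 9/100·(0.976900))/(1+9/100) = 239/250 ≈ 0.956000
step 3 [3y] swap r/1=882/28447: DF=(1 − 882/28447·(0.976900+0.956000))/(1+882/28447) = 4559/5000 ≈ 0.911800
step 4 [4y] swap r/1=1068/37379: DF=(1 − 1068/37379·(0.976900+0.956000+0.911800))/(1+1068/37379) = 2233/2500 ≈ 0.893200
step 5 [5y] swap r/1=475/15318: DF=(1 − 475/15318·(0.976900+0.956000+0.911800+0.893200))/(1+475/15318) = 343/400 ≈ 0.857500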